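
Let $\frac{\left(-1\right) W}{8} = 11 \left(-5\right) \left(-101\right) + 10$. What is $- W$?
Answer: $44520$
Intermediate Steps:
$W = -44520$ ($W = - 8 \left(11 \left(-5\right) \left(-101\right) + 10\right) = - 8 \left(\left(-55\right) \left(-101\right) + 10\right) = - 8 \left(5555 + 10\right) = \left(-8\right) 5565 = -44520$)
$- W = \left(-1\right) \left(-44520\right) = 44520$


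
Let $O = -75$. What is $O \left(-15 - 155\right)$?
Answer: $12750$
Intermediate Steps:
$O \left(-15 - 155\right) = - 75 \left(-15 - 155\right) = \left(-75\right) \left(-170\right) = 12750$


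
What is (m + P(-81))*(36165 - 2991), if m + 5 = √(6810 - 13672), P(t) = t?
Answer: -2852964 + 33174*I*√6862 ≈ -2.853e+6 + 2.748e+6*I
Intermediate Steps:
m = -5 + I*√6862 (m = -5 + √(6810 - 13672) = -5 + √(-6862) = -5 + I*√6862 ≈ -5.0 + 82.837*I)
(m + P(-81))*(36165 - 2991) = ((-5 + I*√6862) - 81)*(36165 - 2991) = (-86 + I*√6862)*33174 = -2852964 + 33174*I*√6862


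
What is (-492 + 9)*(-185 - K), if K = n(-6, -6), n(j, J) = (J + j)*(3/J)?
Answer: 92253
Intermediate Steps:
n(j, J) = 3*(J + j)/J
K = 6 (K = 3 + 3*(-6)/(-6) = 3 + 3*(-6)*(-1/6) = 3 + 3 = 6)
(-492 + 9)*(-185 - K) = (-492 + 9)*(-185 - 1*6) = -483*(-185 - 6) = -483*(-191) = 92253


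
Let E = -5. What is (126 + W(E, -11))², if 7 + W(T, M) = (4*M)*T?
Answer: 114921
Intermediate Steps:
W(T, M) = -7 + 4*M*T (W(T, M) = -7 + (4*M)*T = -7 + 4*M*T)
(126 + W(E, -11))² = (126 + (-7 + 4*(-11)*(-5)))² = (126 + (-7 + 220))² = (126 + 213)² = 339² = 114921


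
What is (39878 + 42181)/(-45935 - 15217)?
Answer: -27353/20384 ≈ -1.3419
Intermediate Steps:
(39878 + 42181)/(-45935 - 15217) = 82059/(-61152) = 82059*(-1/61152) = -27353/20384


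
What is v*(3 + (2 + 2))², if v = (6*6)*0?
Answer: 0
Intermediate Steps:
v = 0 (v = 36*0 = 0)
v*(3 + (2 + 2))² = 0*(3 + (2 + 2))² = 0*(3 + 4)² = 0*7² = 0*49 = 0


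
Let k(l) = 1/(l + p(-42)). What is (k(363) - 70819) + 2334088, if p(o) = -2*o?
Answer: 1011681244/447 ≈ 2.2633e+6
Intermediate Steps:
k(l) = 1/(84 + l) (k(l) = 1/(l - 2*(-42)) = 1/(l + 84) = 1/(84 + l))
(k(363) - 70819) + 2334088 = (1/(84 + 363) - 70819) + 2334088 = (1/447 - 70819) + 2334088 = -31656092/447 + 2334088 = 1011681244/447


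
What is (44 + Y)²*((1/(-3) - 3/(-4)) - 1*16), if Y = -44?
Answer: 0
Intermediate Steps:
(44 + Y)²*((1/(-3) - 3/(-4)) - 1*16) = (44 - 44)²*((1/(-3) - 3/(-4)) - 1*16) = 0²*((1*(-⅓) - 3*(-¼)) - 16) = 0*((-⅓ + ¾) - 16) = 0*(5/12 - 16) = 0*(-187/12) = 0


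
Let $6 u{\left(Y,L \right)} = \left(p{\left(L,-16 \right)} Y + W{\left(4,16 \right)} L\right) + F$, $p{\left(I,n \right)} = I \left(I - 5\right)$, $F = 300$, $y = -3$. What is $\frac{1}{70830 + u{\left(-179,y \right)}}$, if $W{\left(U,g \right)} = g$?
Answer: $\frac{1}{70156} \approx 1.4254 \cdot 10^{-5}$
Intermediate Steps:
$p{\left(I,n \right)} = I \left(-5 + I\right)$
$u{\left(Y,L \right)} = 50 + \frac{8 L}{3} + \frac{L Y \left(-5 + L\right)}{6}$ ($u{\left(Y,L \right)} = \frac{\left(L \left(-5 + L\right) Y + 16 L\right) + 300}{6} = \frac{\left(L Y \left(-5 + L\right) + 16 L\right) + 300}{6} = \frac{\left(16 L + L Y \left(-5 + L\right)\right) + 300}{6} = \frac{300 + 16 L + L Y \left(-5 + L\right)}{6} = 50 + \frac{8 L}{3} + \frac{L Y \left(-5 + L\right)}{6}$)
$\frac{1}{70830 + u{\left(-179,y \right)}} = \frac{1}{70830 + \left(50 + \frac{8}{3} \left(-3\right) + \frac{1}{6} \left(-3\right) \left(-179\right) \left(-5 - 3\right)\right)} = \frac{1}{70830 + \left(50 - 8 + \frac{1}{6} \left(-3\right) \left(-179\right) \left(-8\right)\right)} = \frac{1}{70830 - 674} = \frac{1}{70156}$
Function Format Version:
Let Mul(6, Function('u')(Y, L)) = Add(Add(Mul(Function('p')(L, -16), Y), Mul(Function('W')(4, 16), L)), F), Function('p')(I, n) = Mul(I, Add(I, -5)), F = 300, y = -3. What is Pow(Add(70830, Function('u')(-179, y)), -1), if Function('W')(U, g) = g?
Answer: Rational(1, 70156) ≈ 1.4254e-5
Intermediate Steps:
Function('p')(I, n) = Mul(I, Add(-5, I))
Function('u')(Y, L) = Add(50, Mul(Rational(8, 3), L), Mul(Rational(1, 6), L, Y, Add(-5, L))) (Function('u')(Y, L) = Mul(Rational(1, 6), Add(Add(Mul(Mul(L, Add(-5, L)), Y), Mul(16, L)), 300)) = Mul(Rational(1, 6), Add(Add(Mul(L, Y, Add(-5, L)), Mul(16, L)), 300)) = Mul(Rational(1, 6), Add(Add(Mul(16, L), Mul(L, Y, Add(-5, L))), 300)) = Mul(Rational(1, 6), Add(300, Mul(16, L), Mul(L, Y, Add(-5, L)))) = Add(50, Mul(Rational(8, 3), L), Mul(Rational(1, 6), L, Y, Add(-5, L))))
Pow(Add(70830, Function('u')(-179, y)), -1) = Pow(Add(70830, Add(50, Mul(Rational(8, 3), -3), Mul(Rational(1, 6), -3, -179, Add(-5, -3)))), -1) = Pow(Add(70830, Add(50, -8, Mul(Rational(1, 6), -3, -179, -8))), -1) = Pow(Add(70830, Add(50, -8, -716)), -1) = Pow(Add(70830, -674), -1) = Pow(70156, -1) = Rational(1, 70156)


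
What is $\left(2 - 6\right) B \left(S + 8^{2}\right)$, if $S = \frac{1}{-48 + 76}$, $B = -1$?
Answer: $\frac{1793}{7} \approx 256.14$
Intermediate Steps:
$S = \frac{1}{28} \approx 0.035714$
$\left(2 - 6\right) B \left(S + 8^{2}\right) = \left(2 - 6\right) \left(-1\right) \left(\frac{1}{28} + 8^{2}\right) = \left(-4\right) \left(-1\right) \left(\frac{1}{28} + 64\right) = 4 \cdot \frac{1793}{28} = \frac{1793}{7}$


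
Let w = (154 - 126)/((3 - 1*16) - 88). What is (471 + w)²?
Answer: 2260336849/10201 ≈ 2.2158e+5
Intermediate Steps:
w = -28/101 (w = 28/((3 - 16) - 88) = 28/(-13 - 88) = 28/(-101) = 28*(-1/101) = -28/101 ≈ -0.27723)
(471 + w)² = (471 - 28/101)² = (47543/101)² = 2260336849/10201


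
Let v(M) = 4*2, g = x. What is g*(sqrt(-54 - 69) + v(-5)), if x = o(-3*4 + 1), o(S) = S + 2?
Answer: -72 - 9*I*sqrt(123) ≈ -72.0 - 99.815*I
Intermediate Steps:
o(S) = 2 + S
x = -9 (x = 2 + (-3*4 + 1) = 2 + (-12 + 1) = 2 - 11 = -9)
g = -9
v(M) = 8
g*(sqrt(-54 - 69) + v(-5)) = -9*(sqrt(-54 - 69) + 8) = -9*(sqrt(-123) + 8) = -9*(I*sqrt(123) + 8) = -9*(8 + I*sqrt(123)) = -72 - 9*I*sqrt(123)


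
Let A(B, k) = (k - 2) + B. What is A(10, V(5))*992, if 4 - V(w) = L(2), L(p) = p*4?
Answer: 3968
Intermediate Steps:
L(p) = 4*p
V(w) = -4 (V(w) = 4 - 4*2 = 4 - 1*8 = 4 - 8 = -4)
A(B, k) = -2 + B + k (A(B, k) = (-2 + k) + B = -2 + B + k)
A(10, V(5))*992 = (-2 + 10 - 4)*992 = 4*992 = 3968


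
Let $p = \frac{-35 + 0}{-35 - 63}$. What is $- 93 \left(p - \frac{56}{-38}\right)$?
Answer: $- \frac{45291}{266} \approx -170.27$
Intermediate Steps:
$p = \frac{5}{14}$ ($p = - \frac{35}{-98} = \left(-35\right) \left(- \frac{1}{98}\right) = \frac{5}{14} \approx 0.35714$)
$- 93 \left(p - \frac{56}{-38}\right) = - 93 \left(\frac{5}{14} - \frac{56}{-38}\right) = - 93 \left(\frac{5}{14} - - \frac{28}{19}\right) = - 93 \left(\frac{5}{14} + \frac{28}{19}\right) = \left(-93\right) \frac{487}{266} = - \frac{45291}{266}$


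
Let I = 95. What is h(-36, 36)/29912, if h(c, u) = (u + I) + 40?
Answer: 171/29912 ≈ 0.0057168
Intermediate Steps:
h(c, u) = 135 + u (h(c, u) = (u + 95) + 40 = (95 + u) + 40 = 135 + u)
h(-36, 36)/29912 = (135 + 36)/29912 = 171*(1/29912) = 171/29912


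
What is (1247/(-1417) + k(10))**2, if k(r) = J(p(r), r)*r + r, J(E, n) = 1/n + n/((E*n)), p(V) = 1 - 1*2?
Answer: 28900/2007889 ≈ 0.014393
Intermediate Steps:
p(V) = -1 (p(V) = 1 - 2 = -1)
J(E, n) = 1/E + 1/n (J(E, n) = 1/n + n*(1/(E*n)) = 1/n + 1/E = 1/E + 1/n)
k(r) = 1 (k(r) = ((-1 + r)/((-1)*r))*r + r = (-(-1 + r)/r)*r + r = (1 - r) + r = 1)
(1247/(-1417) + k(10))**2 = (1247/(-1417) + 1)**2 = (1247*(-1/1417) + 1)**2 = (-1247/1417 + 1)**2 = (170/1417)**2 = 28900/2007889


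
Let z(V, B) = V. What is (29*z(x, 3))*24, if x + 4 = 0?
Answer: -2784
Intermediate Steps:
x = -4 (x = -4 + 0 = -4)
(29*z(x, 3))*24 = (29*(-4))*24 = -116*24 = -2784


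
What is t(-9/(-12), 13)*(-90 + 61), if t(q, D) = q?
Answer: -87/4 ≈ -21.750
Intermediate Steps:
t(-9/(-12), 13)*(-90 + 61) = (-9/(-12))*(-90 + 61) = -9*(-1/12)*(-29) = (¾)*(-29) = -87/4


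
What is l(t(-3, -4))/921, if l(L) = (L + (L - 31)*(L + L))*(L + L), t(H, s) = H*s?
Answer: -3552/307 ≈ -11.570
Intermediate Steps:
l(L) = 2*L*(L + 2*L*(-31 + L)) (l(L) = (L + (-31 + L)*(2*L))*(2*L) = (L + 2*L*(-31 + L))*(2*L) = 2*L*(L + 2*L*(-31 + L)))
l(t(-3, -4))/921 = ((-3*(-4))²*(-122 + 4*(-3*(-4))))/921 = (12²*(-122 + 4*12))*(1/921) = (144*(-122 + 48))*(1/921) = (144*(-74))*(1/921) = -10656*1/921 = -3552/307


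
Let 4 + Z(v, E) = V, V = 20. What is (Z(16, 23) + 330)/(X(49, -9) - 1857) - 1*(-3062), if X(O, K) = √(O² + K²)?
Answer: 10550908432/3445967 - 346*√2482/3445967 ≈ 3061.8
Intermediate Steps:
Z(v, E) = 16 (Z(v, E) = -4 + 20 = 16)
X(O, K) = √(K² + O²)
(Z(16, 23) + 330)/(X(49, -9) - 1857) - 1*(-3062) = (16 + 330)/(√((-9)² + 49²) - 1857) - 1*(-3062) = 346/(√(81 + 2401) - 1857) + 3062 = 346/(√2482 - 1857) + 3062 = 346/(-1857 + √2482) + 3062 = 3062 + 346/(-1857 + √2482)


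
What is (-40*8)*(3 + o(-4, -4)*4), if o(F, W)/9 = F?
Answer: 45120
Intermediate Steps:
o(F, W) = 9*F
(-40*8)*(3 + o(-4, -4)*4) = (-40*8)*(3 + (9*(-4))*4) = -320*(3 - 36*4) = -320*(3 - 144) = -320*(-141) = 45120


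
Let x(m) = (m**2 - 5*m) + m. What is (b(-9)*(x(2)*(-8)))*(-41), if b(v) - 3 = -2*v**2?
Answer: 208608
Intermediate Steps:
b(v) = 3 - 2*v**2
x(m) = m**2 - 4*m
(b(-9)*(x(2)*(-8)))*(-41) = ((3 - 2*(-9)**2)*((2*(-4 + 2))*(-8)))*(-41) = ((3 - 2*81)*((2*(-2))*(-8)))*(-41) = ((3 - 162)*(-4*(-8)))*(-41) = -159*32*(-41) = -5088*(-41) = 208608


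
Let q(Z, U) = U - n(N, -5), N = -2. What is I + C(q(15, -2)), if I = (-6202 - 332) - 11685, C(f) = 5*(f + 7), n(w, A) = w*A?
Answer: -18244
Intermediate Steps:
n(w, A) = A*w
q(Z, U) = -10 + U (q(Z, U) = U - (-5)*(-2) = U - 1*10 = U - 10 = -10 + U)
C(f) = 35 + 5*f (C(f) = 5*(7 + f) = 35 + 5*f)
I = -18219 (I = -6534 - 11685 = -18219)
I + C(q(15, -2)) = -18219 + (35 + 5*(-10 - 2)) = -18219 + (35 + 5*(-12)) = -18219 + (35 - 60) = -18219 - 25 = -18244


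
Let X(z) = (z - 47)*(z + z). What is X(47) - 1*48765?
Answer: -48765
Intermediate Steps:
X(z) = 2*z*(-47 + z) (X(z) = (-47 + z)*(2*z) = 2*z*(-47 + z))
X(47) - 1*48765 = 2*47*(-47 + 47) - 1*48765 = 2*47*0 - 48765 = 0 - 48765 = -48765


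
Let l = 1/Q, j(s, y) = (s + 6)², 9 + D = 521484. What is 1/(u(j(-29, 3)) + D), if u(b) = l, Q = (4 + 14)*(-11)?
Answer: 198/103252049 ≈ 1.9176e-6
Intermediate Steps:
D = 521475 (D = -9 + 521484 = 521475)
j(s, y) = (6 + s)²
Q = -198 (Q = 18*(-11) = -198)
l = -1/198 (l = 1/(-198) = -1/198 ≈ -0.0050505)
u(b) = -1/198
1/(u(j(-29, 3)) + D) = 1/(-1/198 + 521475) = 1/(103252049/198) = 198/103252049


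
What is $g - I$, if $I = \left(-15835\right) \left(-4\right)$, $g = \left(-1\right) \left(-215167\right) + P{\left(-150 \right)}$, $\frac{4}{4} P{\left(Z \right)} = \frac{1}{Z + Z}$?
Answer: $\frac{45548099}{300} \approx 1.5183 \cdot 10^{5}$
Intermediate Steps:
$P{\left(Z \right)} = \frac{1}{2 Z}$ ($P{\left(Z \right)} = \frac{1}{Z + Z} = \frac{1}{2 Z}$)
$g = \frac{64550099}{300}$ ($g = \left(-1\right) \left(-215167\right) + \frac{1}{2 \left(-150\right)} = 215167 + \frac{1}{2} \left(- \frac{1}{150}\right) = 215167 - \frac{1}{300} = \frac{64550099}{300} \approx 2.1517 \cdot 10^{5}$)
$I = 63340$
$g - I = \frac{64550099}{300} - 63340 = \frac{45548099}{300}$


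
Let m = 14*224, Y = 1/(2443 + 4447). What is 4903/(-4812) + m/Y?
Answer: 103973071577/4812 ≈ 2.1607e+7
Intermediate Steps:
Y = 1/6890 ≈ 0.00014514
m = 3136
4903/(-4812) + m/Y = 4903/(-4812) + 3136/(1/6890) = 4903*(-1/4812) + 3136*6890 = -4903/4812 + 21607040 = 103973071577/4812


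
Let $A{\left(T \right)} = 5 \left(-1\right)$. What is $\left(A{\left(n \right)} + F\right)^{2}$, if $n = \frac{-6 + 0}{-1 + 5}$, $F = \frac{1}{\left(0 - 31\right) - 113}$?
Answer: $\frac{519841}{20736} \approx 25.069$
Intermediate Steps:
$F = - \frac{1}{144}$ ($F = \frac{1}{-31 - 113} = \frac{1}{-144} = - \frac{1}{144} \approx -0.0069444$)
$n = - \frac{3}{2}$ ($n = - \frac{6}{4} = \left(-6\right) \frac{1}{4} = - \frac{3}{2} \approx -1.5$)
$A{\left(T \right)} = -5$
$\left(A{\left(n \right)} + F\right)^{2} = \left(-5 - \frac{1}{144}\right)^{2} = \left(- \frac{721}{144}\right)^{2} = \frac{519841}{20736}$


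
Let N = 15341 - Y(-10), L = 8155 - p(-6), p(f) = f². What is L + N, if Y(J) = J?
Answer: 23470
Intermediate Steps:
L = 8119 (L = 8155 - 1*(-6)² = 8155 - 1*36 = 8155 - 36 = 8119)
N = 15351 (N = 15341 - 1*(-10) = 15341 + 10 = 15351)
L + N = 8119 + 15351 = 23470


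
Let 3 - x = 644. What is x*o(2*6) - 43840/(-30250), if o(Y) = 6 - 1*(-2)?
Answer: -15507816/3025 ≈ -5126.5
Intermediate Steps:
x = -641 (x = 3 - 1*644 = 3 - 644 = -641)
o(Y) = 8 (o(Y) = 6 + 2 = 8)
x*o(2*6) - 43840/(-30250) = -641*8 - 43840/(-30250) = -5128 - 43840*(-1/30250) = -5128 + 4384/3025 = -15507816/3025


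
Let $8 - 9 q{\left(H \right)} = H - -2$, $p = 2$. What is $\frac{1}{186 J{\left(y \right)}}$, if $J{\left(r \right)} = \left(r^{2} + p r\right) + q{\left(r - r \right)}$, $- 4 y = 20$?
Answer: $\frac{1}{2914} \approx 0.00034317$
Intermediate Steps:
$y = -5$ ($y = \left(- \frac{1}{4}\right) 20 = -5$)
$q{\left(H \right)} = \frac{2}{3} - \frac{H}{9}$ ($q{\left(H \right)} = \frac{8}{9} - \frac{H - -2}{9} = \frac{8}{9} - \frac{H + 2}{9} = \frac{8}{9} - \frac{2 + H}{9} = \frac{8}{9} - \left(\frac{2}{9} + \frac{H}{9}\right) = \frac{2}{3} - \frac{H}{9}$)
$J{\left(r \right)} = \frac{2}{3} + r^{2} + 2 r$ ($J{\left(r \right)} = \left(r^{2} + 2 r\right) - \left(- \frac{2}{3} + \frac{r - r}{9}\right) = \left(r^{2} + 2 r\right) + \left(\frac{2}{3} - 0\right) = \left(r^{2} + 2 r\right) + \left(\frac{2}{3} + 0\right) = \left(r^{2} + 2 r\right) + \frac{2}{3} = \frac{2}{3} + r^{2} + 2 r$)
$\frac{1}{186 J{\left(y \right)}} = \frac{1}{186 \left(\frac{2}{3} + \left(-5\right)^{2} + 2 \left(-5\right)\right)} = \frac{1}{186 \left(\frac{2}{3} + 25 - 10\right)} = \frac{1}{186 \cdot \frac{47}{3}} = \frac{1}{2914}$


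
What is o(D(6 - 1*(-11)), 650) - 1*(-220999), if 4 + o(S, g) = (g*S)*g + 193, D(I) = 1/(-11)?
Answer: 2010568/11 ≈ 1.8278e+5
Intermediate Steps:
D(I) = -1/11
o(S, g) = 189 + S*g**2 (o(S, g) = -4 + ((g*S)*g + 193) = -4 + ((S*g)*g + 193) = -4 + (S*g**2 + 193) = -4 + (193 + S*g**2) = 189 + S*g**2)
o(D(6 - 1*(-11)), 650) - 1*(-220999) = (189 - 1/11*650**2) - 1*(-220999) = (189 - 1/11*422500) + 220999 = (189 - 422500/11) + 220999 = -420421/11 + 220999 = 2010568/11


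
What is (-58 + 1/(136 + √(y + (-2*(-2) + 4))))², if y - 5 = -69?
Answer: (-62016385*I + 1829784*√14)/(8*(-2305*I + 68*√14)) ≈ 3363.1 + 0.046785*I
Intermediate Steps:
y = -64 (y = 5 - 69 = -64)
(-58 + 1/(136 + √(y + (-2*(-2) + 4))))² = (-58 + 1/(136 + √(-64 + (-2*(-2) + 4))))² = (-58 + 1/(136 + √(-64 + (4 + 4))))² = (-58 + 1/(136 + √(-64 + 8)))² = (-58 + 1/(136 + √(-56)))² = (-58 + 1/(136 + 2*I*√14))²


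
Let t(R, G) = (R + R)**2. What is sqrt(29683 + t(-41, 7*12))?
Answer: 7*sqrt(743) ≈ 190.81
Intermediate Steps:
t(R, G) = 4*R**2 (t(R, G) = (2*R)**2 = 4*R**2)
sqrt(29683 + t(-41, 7*12)) = sqrt(29683 + 4*(-41)**2) = sqrt(29683 + 4*1681) = sqrt(29683 + 6724) = sqrt(36407) = 7*sqrt(743)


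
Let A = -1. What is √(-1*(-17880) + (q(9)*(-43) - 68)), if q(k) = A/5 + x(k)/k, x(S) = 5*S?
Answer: 2*√110035/5 ≈ 132.69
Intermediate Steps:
q(k) = 24/5 (q(k) = -1/5 + (5*k)/k = -1*⅕ + 5 = -⅕ + 5 = 24/5)
√(-1*(-17880) + (q(9)*(-43) - 68)) = √(-1*(-17880) + ((24/5)*(-43) - 68)) = √(17880 + (-1032/5 - 68)) = √(17880 - 1372/5) = √(88028/5) = 2*√110035/5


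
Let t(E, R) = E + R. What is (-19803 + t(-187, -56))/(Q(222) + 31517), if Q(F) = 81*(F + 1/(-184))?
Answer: -283728/700595 ≈ -0.40498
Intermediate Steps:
Q(F) = -81/184 + 81*F (Q(F) = 81*(F - 1/184) = 81*(-1/184 + F) = -81/184 + 81*F)
(-19803 + t(-187, -56))/(Q(222) + 31517) = (-19803 + (-187 - 56))/((-81/184 + 81*222) + 31517) = (-19803 - 243)/((-81/184 + 17982) + 31517) = -20046/(3308607/184 + 31517) = -20046/9107735/184 = -20046*184/9107735 = -283728/700595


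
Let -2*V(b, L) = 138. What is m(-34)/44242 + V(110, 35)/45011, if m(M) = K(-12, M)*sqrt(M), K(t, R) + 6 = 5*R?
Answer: -3/1957 - 8*I*sqrt(34)/2011 ≈ -0.001533 - 0.023196*I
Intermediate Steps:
K(t, R) = -6 + 5*R
V(b, L) = -69 (V(b, L) = -1/2*138 = -69)
m(M) = sqrt(M)*(-6 + 5*M) (m(M) = (-6 + 5*M)*sqrt(M) = sqrt(M)*(-6 + 5*M))
m(-34)/44242 + V(110, 35)/45011 = (sqrt(-34)*(-6 + 5*(-34)))/44242 - 69/45011 = ((I*sqrt(34))*(-6 - 170))*(1/44242) - 69*1/45011 = ((I*sqrt(34))*(-176))*(1/44242) - 3/1957 = -176*I*sqrt(34)*(1/44242) - 3/1957 = -8*I*sqrt(34)/2011 - 3/1957 = -3/1957 - 8*I*sqrt(34)/2011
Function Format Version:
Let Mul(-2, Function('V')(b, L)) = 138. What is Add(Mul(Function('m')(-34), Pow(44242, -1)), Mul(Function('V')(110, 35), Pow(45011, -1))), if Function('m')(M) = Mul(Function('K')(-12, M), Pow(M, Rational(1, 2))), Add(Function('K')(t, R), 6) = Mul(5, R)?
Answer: Add(Rational(-3, 1957), Mul(Rational(-8, 2011), I, Pow(34, Rational(1, 2)))) ≈ Add(-0.0015330, Mul(-0.023196, I))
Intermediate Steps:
Function('K')(t, R) = Add(-6, Mul(5, R))
Function('V')(b, L) = -69 (Function('V')(b, L) = Mul(Rational(-1, 2), 138) = -69)
Function('m')(M) = Mul(Pow(M, Rational(1, 2)), Add(-6, Mul(5, M))) (Function('m')(M) = Mul(Add(-6, Mul(5, M)), Pow(M, Rational(1, 2))) = Mul(Pow(M, Rational(1, 2)), Add(-6, Mul(5, M))))
Add(Mul(Function('m')(-34), Pow(44242, -1)), Mul(Function('V')(110, 35), Pow(45011, -1))) = Add(Mul(Mul(Pow(-34, Rational(1, 2)), Add(-6, Mul(5, -34))), Pow(44242, -1)), Mul(-69, Pow(45011, -1))) = Add(Mul(Mul(Mul(I, Pow(34, Rational(1, 2))), Add(-6, -170)), Rational(1, 44242)), Mul(-69, Rational(1, 45011))) = Add(Mul(Mul(Mul(I, Pow(34, Rational(1, 2))), -176), Rational(1, 44242)), Rational(-3, 1957)) = Add(Mul(Mul(-176, I, Pow(34, Rational(1, 2))), Rational(1, 44242)), Rational(-3, 1957)) = Add(Mul(Rational(-8, 2011), I, Pow(34, Rational(1, 2))), Rational(-3, 1957)) = Add(Rational(-3, 1957), Mul(Rational(-8, 2011), I, Pow(34, Rational(1, 2))))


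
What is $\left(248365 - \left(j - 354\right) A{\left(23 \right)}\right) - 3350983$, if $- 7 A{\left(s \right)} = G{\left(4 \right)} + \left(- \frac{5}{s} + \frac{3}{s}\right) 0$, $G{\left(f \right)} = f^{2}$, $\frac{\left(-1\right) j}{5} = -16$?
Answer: $- \frac{21722710}{7} \approx -3.1032 \cdot 10^{6}$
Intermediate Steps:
$j = 80$ ($j = \left(-5\right) \left(-16\right) = 80$)
$A{\left(s \right)} = - \frac{16}{7}$ ($A{\left(s \right)} = - \frac{4^{2} + \left(- \frac{5}{s} + \frac{3}{s}\right) 0}{7} = - \frac{16 + - \frac{2}{s} 0}{7} = - \frac{16 + 0}{7} = \left(- \frac{1}{7}\right) 16 = - \frac{16}{7}$)
$\left(248365 - \left(j - 354\right) A{\left(23 \right)}\right) - 3350983 = \left(248365 - \left(80 - 354\right) \left(- \frac{16}{7}\right)\right) - 3350983 = \left(248365 - \left(-274\right) \left(- \frac{16}{7}\right)\right) - 3350983 = \left(248365 - \frac{4384}{7}\right) - 3350983 = \frac{1734171}{7} - 3350983 = - \frac{21722710}{7}$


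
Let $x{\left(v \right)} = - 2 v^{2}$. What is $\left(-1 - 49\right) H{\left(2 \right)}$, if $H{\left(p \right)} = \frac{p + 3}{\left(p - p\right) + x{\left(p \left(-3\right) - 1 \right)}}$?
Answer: $\frac{125}{49} \approx 2.551$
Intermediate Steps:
$H{\left(p \right)} = - \frac{3 + p}{2 \left(-1 - 3 p\right)^{2}}$ ($H{\left(p \right)} = \frac{p + 3}{\left(p - p\right) - 2 \left(p \left(-3\right) - 1\right)^{2}} = \frac{3 + p}{0 - 2 \left(- 3 p - 1\right)^{2}} = \frac{3 + p}{0 - 2 \left(-1 - 3 p\right)^{2}} = \frac{3 + p}{\left(-2\right) \left(-1 - 3 p\right)^{2}} = \left(3 + p\right) \left(- \frac{1}{2 \left(-1 - 3 p\right)^{2}}\right) = - \frac{3 + p}{2 \left(-1 - 3 p\right)^{2}}$)
$\left(-1 - 49\right) H{\left(2 \right)} = \left(-1 - 49\right) \frac{-3 - 2}{2 \left(1 + 3 \cdot 2\right)^{2}} = - 50 \frac{-3 - 2}{2 \left(1 + 6\right)^{2}} = - 50 \cdot \frac{1}{2} \cdot \frac{1}{49} \left(-5\right) = \left(-50\right) \left(- \frac{5}{98}\right) = \frac{125}{49}$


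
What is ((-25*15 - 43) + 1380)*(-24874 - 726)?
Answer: -24627200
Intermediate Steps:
((-25*15 - 43) + 1380)*(-24874 - 726) = ((-375 - 43) + 1380)*(-25600) = (-418 + 1380)*(-25600) = 962*(-25600) = -24627200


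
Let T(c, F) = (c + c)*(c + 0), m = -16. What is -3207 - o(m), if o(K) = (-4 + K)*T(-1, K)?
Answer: -3167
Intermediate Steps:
T(c, F) = 2*c² (T(c, F) = (2*c)*c = 2*c²)
o(K) = -8 + 2*K (o(K) = (-4 + K)*(2*(-1)²) = (-4 + K)*(2*1) = (-4 + K)*2 = -8 + 2*K)
-3207 - o(m) = -3207 - (-8 + 2*(-16)) = -3207 - (-8 - 32) = -3207 - 1*(-40) = -3207 + 40 = -3167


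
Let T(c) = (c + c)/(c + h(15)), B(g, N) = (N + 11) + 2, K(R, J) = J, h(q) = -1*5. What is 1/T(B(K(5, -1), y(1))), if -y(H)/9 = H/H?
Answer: -⅛ ≈ -0.12500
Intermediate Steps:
h(q) = -5
y(H) = -9 (y(H) = -9*H/H = -9*1 = -9)
B(g, N) = 13 + N (B(g, N) = (11 + N) + 2 = 13 + N)
T(c) = 2*c/(-5 + c) (T(c) = (c + c)/(c - 5) = (2*c)/(-5 + c) = 2*c/(-5 + c))
1/T(B(K(5, -1), y(1))) = 1/(2*(13 - 9)/(-5 + (13 - 9))) = 1/(2*4/(-5 + 4)) = 1/(2*4/(-1)) = 1/(2*4*(-1)) = 1/(-8) = -⅛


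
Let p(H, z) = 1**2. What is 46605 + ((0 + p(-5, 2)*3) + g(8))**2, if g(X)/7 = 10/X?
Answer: 747889/16 ≈ 46743.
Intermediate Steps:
p(H, z) = 1
g(X) = 70/X (g(X) = 7*(10/X) = 70/X)
46605 + ((0 + p(-5, 2)*3) + g(8))**2 = 46605 + ((0 + 1*3) + 70/8)**2 = 46605 + ((0 + 3) + 70*(1/8))**2 = 46605 + (3 + 35/4)**2 = 46605 + (47/4)**2 = 46605 + 2209/16 = 747889/16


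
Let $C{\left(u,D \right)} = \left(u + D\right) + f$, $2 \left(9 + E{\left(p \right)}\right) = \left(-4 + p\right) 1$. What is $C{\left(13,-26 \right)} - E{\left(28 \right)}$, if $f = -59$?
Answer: $-75$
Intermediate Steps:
$E{\left(p \right)} = -11 + \frac{p}{2}$ ($E{\left(p \right)} = -9 + \frac{\left(-4 + p\right) 1}{2} = -9 + \frac{-4 + p}{2} = -9 + \left(-2 + \frac{p}{2}\right) = -11 + \frac{p}{2}$)
$C{\left(u,D \right)} = -59 + D + u$ ($C{\left(u,D \right)} = \left(u + D\right) - 59 = \left(D + u\right) - 59 = -59 + D + u$)
$C{\left(13,-26 \right)} - E{\left(28 \right)} = \left(-59 - 26 + 13\right) - \left(-11 + \frac{1}{2} \cdot 28\right) = -72 - \left(-11 + 14\right) = -72 - 3 = -75$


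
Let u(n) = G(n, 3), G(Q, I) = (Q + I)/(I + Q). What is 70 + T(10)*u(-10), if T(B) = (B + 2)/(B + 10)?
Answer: 353/5 ≈ 70.600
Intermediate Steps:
G(Q, I) = 1 (G(Q, I) = (I + Q)/(I + Q) = 1)
u(n) = 1
T(B) = (2 + B)/(10 + B)
70 + T(10)*u(-10) = 70 + ((2 + 10)/(10 + 10))*1 = 70 + (12/20)*1 = 70 + ((1/20)*12)*1 = 70 + (⅗)*1 = 70 + ⅗ = 353/5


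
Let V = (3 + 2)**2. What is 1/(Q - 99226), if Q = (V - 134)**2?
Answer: -1/87345 ≈ -1.1449e-5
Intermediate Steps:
V = 25 (V = 5**2 = 25)
Q = 11881 (Q = (25 - 134)**2 = (-109)**2 = 11881)
1/(Q - 99226) = 1/(11881 - 99226) = 1/(-87345) = -1/87345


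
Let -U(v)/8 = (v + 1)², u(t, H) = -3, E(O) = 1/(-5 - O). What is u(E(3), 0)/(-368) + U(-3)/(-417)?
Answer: 13027/153456 ≈ 0.084891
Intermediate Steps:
U(v) = -8*(1 + v)² (U(v) = -8*(v + 1)² = -8*(1 + v)²)
u(E(3), 0)/(-368) + U(-3)/(-417) = -3/(-368) - 8*(1 - 3)²/(-417) = -3*(-1/368) - 8*(-2)²*(-1/417) = 3/368 - 8*4*(-1/417) = 3/368 - 32*(-1/417) = 3/368 + 32/417 = 13027/153456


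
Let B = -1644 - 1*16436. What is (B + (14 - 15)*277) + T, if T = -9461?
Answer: -27818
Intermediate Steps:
B = -18080 (B = -1644 - 16436 = -18080)
(B + (14 - 15)*277) + T = (-18080 + (14 - 15)*277) - 9461 = (-18080 - 1*277) - 9461 = (-18080 - 277) - 9461 = -18357 - 9461 = -27818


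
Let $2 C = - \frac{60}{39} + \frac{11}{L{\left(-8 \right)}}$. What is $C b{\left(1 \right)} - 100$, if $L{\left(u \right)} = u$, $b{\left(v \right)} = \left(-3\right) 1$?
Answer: $- \frac{19891}{208} \approx -95.63$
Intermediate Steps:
$b{\left(v \right)} = -3$
$C = - \frac{303}{208}$ ($C = \frac{- \frac{60}{39} + \frac{11}{-8}}{2} = \frac{\left(-60\right) \frac{1}{39} + 11 \left(- \frac{1}{8}\right)}{2} = \frac{- \frac{20}{13} - \frac{11}{8}}{2} = \frac{1}{2} \left(- \frac{303}{104}\right) = - \frac{303}{208} \approx -1.4567$)
$C b{\left(1 \right)} - 100 = \left(- \frac{303}{208}\right) \left(-3\right) - 100 = \frac{909}{208} - 100 = - \frac{19891}{208}$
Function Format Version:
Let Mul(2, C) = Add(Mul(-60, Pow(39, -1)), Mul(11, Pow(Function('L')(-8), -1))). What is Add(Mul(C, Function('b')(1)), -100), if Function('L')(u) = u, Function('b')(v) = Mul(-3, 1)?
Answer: Rational(-19891, 208) ≈ -95.630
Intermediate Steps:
Function('b')(v) = -3
C = Rational(-303, 208) (C = Mul(Rational(1, 2), Add(Mul(-60, Pow(39, -1)), Mul(11, Pow(-8, -1)))) = Mul(Rational(1, 2), Add(Mul(-60, Rational(1, 39)), Mul(11, Rational(-1, 8)))) = Mul(Rational(1, 2), Add(Rational(-20, 13), Rational(-11, 8))) = Mul(Rational(1, 2), Rational(-303, 104)) = Rational(-303, 208) ≈ -1.4567)
Add(Mul(C, Function('b')(1)), -100) = Add(Mul(Rational(-303, 208), -3), -100) = Add(Rational(909, 208), -100) = Rational(-19891, 208)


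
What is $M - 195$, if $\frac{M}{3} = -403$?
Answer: $-1404$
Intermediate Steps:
$M = -1209$ ($M = 3 \left(-403\right) = -1209$)
$M - 195 = -1209 - 195 = -1404$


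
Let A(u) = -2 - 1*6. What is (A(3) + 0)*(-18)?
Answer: 144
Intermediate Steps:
A(u) = -8 (A(u) = -2 - 6 = -8)
(A(3) + 0)*(-18) = (-8 + 0)*(-18) = -8*(-18) = 144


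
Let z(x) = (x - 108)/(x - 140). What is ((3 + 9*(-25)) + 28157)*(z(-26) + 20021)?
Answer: 46422662350/83 ≈ 5.5931e+8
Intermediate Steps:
z(x) = (-108 + x)/(-140 + x)
((3 + 9*(-25)) + 28157)*(z(-26) + 20021) = ((3 + 9*(-25)) + 28157)*((-108 - 26)/(-140 - 26) + 20021) = ((3 - 225) + 28157)*(-134/(-166) + 20021) = (-222 + 28157)*(-1/166*(-134) + 20021) = 27935*(67/83 + 20021) = 27935*(1661810/83) = 46422662350/83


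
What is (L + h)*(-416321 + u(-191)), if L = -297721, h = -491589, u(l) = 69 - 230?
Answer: 328733407420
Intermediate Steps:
u(l) = -161
(L + h)*(-416321 + u(-191)) = (-297721 - 491589)*(-416321 - 161) = -789310*(-416482) = 328733407420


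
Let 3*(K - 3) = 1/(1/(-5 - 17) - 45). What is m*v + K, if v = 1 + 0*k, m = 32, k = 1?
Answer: 104033/2973 ≈ 34.993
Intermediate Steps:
v = 1 (v = 1 + 0*1 = 1 + 0 = 1)
K = 8897/2973 (K = 3 + 1/(3*(1/(-5 - 17) - 45)) = 3 + 1/(3*(1/(-22) - 45)) = 3 + 1/(3*(-1/22 - 45)) = 3 + 1/(3*(-991/22)) = 3 + (1/3)*(-22/991) = 3 - 22/2973 = 8897/2973 ≈ 2.9926)
m*v + K = 32*1 + 8897/2973 = 32 + 8897/2973 = 104033/2973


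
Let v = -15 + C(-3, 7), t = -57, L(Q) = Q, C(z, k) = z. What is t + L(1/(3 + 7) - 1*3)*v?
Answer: -24/5 ≈ -4.8000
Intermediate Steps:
v = -18 (v = -15 - 3 = -18)
t + L(1/(3 + 7) - 1*3)*v = -57 + (1/(3 + 7) - 1*3)*(-18) = -57 + (1/10 - 3)*(-18) = -57 + (⅒ - 3)*(-18) = -57 - 29/10*(-18) = -57 + 261/5 = -24/5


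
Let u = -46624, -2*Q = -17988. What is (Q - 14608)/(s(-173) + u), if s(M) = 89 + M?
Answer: 2807/23354 ≈ 0.12019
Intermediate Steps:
Q = 8994 (Q = -1/2*(-17988) = 8994)
(Q - 14608)/(s(-173) + u) = (8994 - 14608)/((89 - 173) - 46624) = -5614/(-84 - 46624) = -5614/(-46708) = -5614*(-1/46708) = 2807/23354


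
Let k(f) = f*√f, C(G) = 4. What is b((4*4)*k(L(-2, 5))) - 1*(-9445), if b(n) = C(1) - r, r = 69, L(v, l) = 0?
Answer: 9380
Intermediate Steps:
k(f) = f^(3/2)
b(n) = -65 (b(n) = 4 - 1*69 = 4 - 69 = -65)
b((4*4)*k(L(-2, 5))) - 1*(-9445) = -65 - 1*(-9445) = -65 + 9445 = 9380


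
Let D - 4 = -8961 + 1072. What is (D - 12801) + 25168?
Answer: 4482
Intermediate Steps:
D = -7885 (D = 4 + (-8961 + 1072) = 4 - 7889 = -7885)
(D - 12801) + 25168 = (-7885 - 12801) + 25168 = -20686 + 25168 = 4482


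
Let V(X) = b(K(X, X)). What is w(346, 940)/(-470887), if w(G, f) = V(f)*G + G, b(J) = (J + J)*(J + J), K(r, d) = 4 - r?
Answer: -1212517210/470887 ≈ -2575.0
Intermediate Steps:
b(J) = 4*J² (b(J) = (2*J)*(2*J) = 4*J²)
V(X) = 4*(4 - X)²
w(G, f) = G + 4*G*(-4 + f)² (w(G, f) = (4*(-4 + f)²)*G + G = 4*G*(-4 + f)² + G = G + 4*G*(-4 + f)²)
w(346, 940)/(-470887) = (346*(1 + 4*(-4 + 940)²))/(-470887) = (346*(1 + 4*936²))*(-1/470887) = (346*(1 + 4*876096))*(-1/470887) = (346*(1 + 3504384))*(-1/470887) = (346*3504385)*(-1/470887) = 1212517210*(-1/470887) = -1212517210/470887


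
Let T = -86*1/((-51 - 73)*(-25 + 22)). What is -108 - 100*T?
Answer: -7894/93 ≈ -84.882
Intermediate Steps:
T = -43/186 (T = -86/((-3*(-124))) = -86/372 = -86*1/372 = -43/186 ≈ -0.23118)
-108 - 100*T = -108 - 100*(-43/186) = -108 + 2150/93 = -7894/93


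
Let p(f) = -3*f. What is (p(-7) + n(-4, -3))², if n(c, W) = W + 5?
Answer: 529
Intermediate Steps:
n(c, W) = 5 + W
(p(-7) + n(-4, -3))² = (-3*(-7) + (5 - 3))² = (21 + 2)² = 23² = 529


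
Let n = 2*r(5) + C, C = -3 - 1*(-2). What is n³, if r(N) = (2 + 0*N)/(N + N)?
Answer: -27/125 ≈ -0.21600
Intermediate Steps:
r(N) = 1/N (r(N) = (2 + 0)/((2*N)) = 2*(1/(2*N)) = 1/N)
C = -1 (C = -3 + 2 = -1)
n = -⅗ (n = 2/5 - 1 = 2*(⅕) - 1 = ⅖ - 1 = -⅗ ≈ -0.60000)
n³ = (-⅗)³ = -27/125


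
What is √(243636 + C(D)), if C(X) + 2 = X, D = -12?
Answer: √243622 ≈ 493.58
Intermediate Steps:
C(X) = -2 + X
√(243636 + C(D)) = √(243636 + (-2 - 12)) = √(243636 - 14) = √243622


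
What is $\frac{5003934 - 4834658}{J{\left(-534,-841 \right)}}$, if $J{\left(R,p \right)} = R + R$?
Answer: $- \frac{42319}{267} \approx -158.5$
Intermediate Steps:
$J{\left(R,p \right)} = 2 R$
$\frac{5003934 - 4834658}{J{\left(-534,-841 \right)}} = \frac{5003934 - 4834658}{2 \left(-534\right)} = \frac{5003934 - 4834658}{-1068} = 169276 \left(- \frac{1}{1068}\right) = - \frac{42319}{267}$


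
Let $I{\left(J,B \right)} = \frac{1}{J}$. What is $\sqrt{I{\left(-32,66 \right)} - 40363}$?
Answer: $\frac{3 i \sqrt{287026}}{8} \approx 200.91 i$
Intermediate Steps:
$\sqrt{I{\left(-32,66 \right)} - 40363} = \sqrt{\frac{1}{-32} - 40363} = \sqrt{- \frac{1}{32} - 40363} = \sqrt{- \frac{1291617}{32}} = \frac{3 i \sqrt{287026}}{8}$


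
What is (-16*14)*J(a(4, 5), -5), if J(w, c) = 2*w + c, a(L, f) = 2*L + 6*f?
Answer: -15904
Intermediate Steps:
J(w, c) = c + 2*w
(-16*14)*J(a(4, 5), -5) = (-16*14)*(-5 + 2*(2*4 + 6*5)) = -224*(-5 + 2*(8 + 30)) = -224*(-5 + 2*38) = -224*(-5 + 76) = -224*71 = -15904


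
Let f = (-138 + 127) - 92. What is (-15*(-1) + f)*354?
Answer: -31152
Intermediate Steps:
f = -103 (f = -11 - 92 = -103)
(-15*(-1) + f)*354 = (-15*(-1) - 103)*354 = (15 - 103)*354 = -88*354 = -31152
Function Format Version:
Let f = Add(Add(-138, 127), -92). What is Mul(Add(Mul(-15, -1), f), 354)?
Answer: -31152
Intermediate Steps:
f = -103 (f = Add(-11, -92) = -103)
Mul(Add(Mul(-15, -1), f), 354) = Mul(Add(Mul(-15, -1), -103), 354) = Mul(Add(15, -103), 354) = Mul(-88, 354) = -31152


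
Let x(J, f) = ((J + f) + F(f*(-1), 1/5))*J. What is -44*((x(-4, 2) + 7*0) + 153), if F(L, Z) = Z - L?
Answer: -33484/5 ≈ -6696.8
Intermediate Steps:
x(J, f) = J*(⅕ + J + 2*f) (x(J, f) = ((J + f) + (1/5 - f*(-1)))*J = ((J + f) + (⅕ - (-1)*f))*J = ((J + f) + (⅕ + f))*J = (⅕ + J + 2*f)*J = J*(⅕ + J + 2*f))
-44*((x(-4, 2) + 7*0) + 153) = -44*(((⅕)*(-4)*(1 + 5*(-4) + 10*2) + 7*0) + 153) = -44*(((⅕)*(-4)*(1 - 20 + 20) + 0) + 153) = -44*(((⅕)*(-4)*1 + 0) + 153) = -44*((-⅘ + 0) + 153) = -44*(-⅘ + 153) = -44*761/5 = -33484/5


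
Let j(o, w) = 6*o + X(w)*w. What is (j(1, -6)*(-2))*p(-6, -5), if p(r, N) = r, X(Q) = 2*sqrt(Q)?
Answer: 72 - 144*I*sqrt(6) ≈ 72.0 - 352.73*I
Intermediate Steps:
j(o, w) = 2*w**(3/2) + 6*o (j(o, w) = 6*o + (2*sqrt(w))*w = 6*o + 2*w**(3/2) = 2*w**(3/2) + 6*o)
(j(1, -6)*(-2))*p(-6, -5) = ((2*(-6)**(3/2) + 6*1)*(-2))*(-6) = ((2*(-6*I*sqrt(6)) + 6)*(-2))*(-6) = ((-12*I*sqrt(6) + 6)*(-2))*(-6) = ((6 - 12*I*sqrt(6))*(-2))*(-6) = (-12 + 24*I*sqrt(6))*(-6) = 72 - 144*I*sqrt(6)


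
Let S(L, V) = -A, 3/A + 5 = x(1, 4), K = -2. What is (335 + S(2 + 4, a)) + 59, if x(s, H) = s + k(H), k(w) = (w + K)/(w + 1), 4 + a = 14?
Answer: 2369/6 ≈ 394.83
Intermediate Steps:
a = 10 (a = -4 + 14 = 10)
k(w) = (-2 + w)/(1 + w) (k(w) = (w - 2)/(w + 1) = (-2 + w)/(1 + w))
x(s, H) = s + (-2 + H)/(1 + H)
A = -⅚ (A = 3/(-5 + (-2 + 4 + 1*(1 + 4))/(1 + 4)) = 3/(-5 + (-2 + 4 + 1*5)/5) = 3/(-5 + (-2 + 4 + 5)/5) = 3/(-5 + (⅕)*7) = 3/(-5 + 7/5) = 3/(-18/5) = 3*(-5/18) = -⅚ ≈ -0.83333)
S(L, V) = ⅚ (S(L, V) = -1*(-⅚) = ⅚)
(335 + S(2 + 4, a)) + 59 = (335 + ⅚) + 59 = 2015/6 + 59 = 2369/6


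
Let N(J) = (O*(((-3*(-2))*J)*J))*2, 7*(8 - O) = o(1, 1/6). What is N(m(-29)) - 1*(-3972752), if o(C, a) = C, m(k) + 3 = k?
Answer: 28485104/7 ≈ 4.0693e+6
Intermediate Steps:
m(k) = -3 + k
O = 55/7 (O = 8 - 1/7*1 = 8 - 1/7 = 55/7 ≈ 7.8571)
N(J) = 660*J**2/7 (N(J) = (55*(((-3*(-2))*J)*J)/7)*2 = (55*((6*J)*J)/7)*2 = (55*(6*J**2)/7)*2 = (330*J**2/7)*2 = 660*J**2/7)
N(m(-29)) - 1*(-3972752) = 660*(-3 - 29)**2/7 - 1*(-3972752) = (660/7)*(-32)**2 + 3972752 = (660/7)*1024 + 3972752 = 675840/7 + 3972752 = 28485104/7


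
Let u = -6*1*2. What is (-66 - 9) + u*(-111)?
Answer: 1257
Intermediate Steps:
u = -12 (u = -6*2 = -12)
(-66 - 9) + u*(-111) = (-66 - 9) - 12*(-111) = -75 + 1332 = 1257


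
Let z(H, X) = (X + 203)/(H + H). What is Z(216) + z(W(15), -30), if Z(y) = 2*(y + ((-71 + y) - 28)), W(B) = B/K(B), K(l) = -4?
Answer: 9644/15 ≈ 642.93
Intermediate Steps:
W(B) = -B/4 (W(B) = B/(-4) = B*(-¼) = -B/4)
z(H, X) = (203 + X)/(2*H) (z(H, X) = (203 + X)/((2*H)) = (203 + X)*(1/(2*H)) = (203 + X)/(2*H))
Z(y) = -198 + 4*y (Z(y) = 2*(y + (-99 + y)) = 2*(-99 + 2*y) = -198 + 4*y)
Z(216) + z(W(15), -30) = (-198 + 4*216) + (203 - 30)/(2*((-¼*15))) = (-198 + 864) + (½)*173/(-15/4) = 666 + (½)*(-4/15)*173 = 666 - 346/15 = 9644/15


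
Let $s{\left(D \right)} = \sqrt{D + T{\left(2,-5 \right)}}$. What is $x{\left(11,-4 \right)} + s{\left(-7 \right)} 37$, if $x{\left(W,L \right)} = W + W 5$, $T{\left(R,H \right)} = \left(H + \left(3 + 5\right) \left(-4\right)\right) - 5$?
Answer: $66 + 259 i \approx 66.0 + 259.0 i$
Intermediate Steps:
$T{\left(R,H \right)} = -37 + H$ ($T{\left(R,H \right)} = \left(H + 8 \left(-4\right)\right) - 5 = \left(H - 32\right) - 5 = \left(-32 + H\right) - 5 = -37 + H$)
$s{\left(D \right)} = \sqrt{-42 + D}$ ($s{\left(D \right)} = \sqrt{D - 42} = \sqrt{-42 + D}$)
$x{\left(W,L \right)} = 6 W$ ($x{\left(W,L \right)} = W + 5 W = 6 W$)
$x{\left(11,-4 \right)} + s{\left(-7 \right)} 37 = 6 \cdot 11 + \sqrt{-42 - 7} \cdot 37 = 66 + \sqrt{-49} \cdot 37 = 66 + 7 i 37 = 66 + 259 i$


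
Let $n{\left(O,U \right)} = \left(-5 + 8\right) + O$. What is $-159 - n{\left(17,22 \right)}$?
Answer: $-179$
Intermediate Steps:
$n{\left(O,U \right)} = 3 + O$
$-159 - n{\left(17,22 \right)} = -159 - \left(3 + 17\right) = -159 - 20 = -179$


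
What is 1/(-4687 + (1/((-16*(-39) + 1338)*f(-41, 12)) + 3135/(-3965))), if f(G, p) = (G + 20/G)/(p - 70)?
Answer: -1323264033/6203183842781 ≈ -0.00021332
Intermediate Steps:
f(G, p) = (G + 20/G)/(-70 + p)
1/(-4687 + (1/((-16*(-39) + 1338)*f(-41, 12)) + 3135/(-3965))) = 1/(-4687 + (1/((-16*(-39) + 1338)*(((20 + (-41)²)/((-41)*(-70 + 12))))) + 3135/(-3965))) = 1/(-4687 + (1/((624 + 1338)*((-1/41*(20 + 1681)/(-58)))) + 3135*(-1/3965))) = 1/(-4687 + (1/(1962*((-1/41*(-1/58)*1701))) - 627/793)) = 1/(-4687 + (1/(1962*(1701/2378)) - 627/793)) = 1/(-4687 + ((1/1962)*(2378/1701) - 627/793)) = 1/(-4687 + (1189/1668681 - 627/793)) = 1/(-4687 - 1045320110/1323264033) = 1/(-6203183842781/1323264033) = -1323264033/6203183842781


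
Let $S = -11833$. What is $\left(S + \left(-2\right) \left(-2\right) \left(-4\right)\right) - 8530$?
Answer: $-20379$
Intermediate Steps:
$\left(S + \left(-2\right) \left(-2\right) \left(-4\right)\right) - 8530 = \left(-11833 + \left(-2\right) \left(-2\right) \left(-4\right)\right) - 8530 = \left(-11833 + 4 \left(-4\right)\right) - 8530 = \left(-11833 - 16\right) - 8530 = -11849 - 8530 = -20379$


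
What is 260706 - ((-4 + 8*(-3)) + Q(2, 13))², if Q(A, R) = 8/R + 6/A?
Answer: 43958825/169 ≈ 2.6011e+5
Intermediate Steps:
Q(A, R) = 6/A + 8/R
260706 - ((-4 + 8*(-3)) + Q(2, 13))² = 260706 - ((-4 + 8*(-3)) + (6/2 + 8/13))² = 260706 - ((-4 - 24) + (6*(½) + 8*(1/13)))² = 260706 - (-28 + (3 + 8/13))² = 260706 - (-28 + 47/13)² = 260706 - (-317/13)² = 260706 - 1*100489/169 = 260706 - 100489/169 = 43958825/169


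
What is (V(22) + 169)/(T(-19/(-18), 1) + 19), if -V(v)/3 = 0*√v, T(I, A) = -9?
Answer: 169/10 ≈ 16.900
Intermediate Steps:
V(v) = 0 (V(v) = -0*√v = -3*0 = 0)
(V(22) + 169)/(T(-19/(-18), 1) + 19) = (0 + 169)/(-9 + 19) = 169/10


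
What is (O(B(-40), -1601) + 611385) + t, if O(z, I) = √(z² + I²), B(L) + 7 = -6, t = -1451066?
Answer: -839681 + √2563370 ≈ -8.3808e+5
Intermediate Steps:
B(L) = -13 (B(L) = -7 - 6 = -13)
O(z, I) = √(I² + z²)
(O(B(-40), -1601) + 611385) + t = (√((-1601)² + (-13)²) + 611385) - 1451066 = (√(2563201 + 169) + 611385) - 1451066 = (√2563370 + 611385) - 1451066 = (611385 + √2563370) - 1451066 = -839681 + √2563370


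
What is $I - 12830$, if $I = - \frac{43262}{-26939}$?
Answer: $- \frac{345584108}{26939} \approx -12828.0$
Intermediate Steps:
$I = \frac{43262}{26939}$ ($I = \left(-43262\right) \left(- \frac{1}{26939}\right) = \frac{43262}{26939} \approx 1.6059$)
$I - 12830 = \frac{43262}{26939} - 12830 = - \frac{345584108}{26939}$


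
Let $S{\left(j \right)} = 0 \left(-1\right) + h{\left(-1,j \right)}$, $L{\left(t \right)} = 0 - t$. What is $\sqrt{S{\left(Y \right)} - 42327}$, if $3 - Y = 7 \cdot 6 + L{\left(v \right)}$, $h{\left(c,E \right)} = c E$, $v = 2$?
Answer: $i \sqrt{42290} \approx 205.65 i$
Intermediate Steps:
$L{\left(t \right)} = - t$
$h{\left(c,E \right)} = E c$
$Y = -37$ ($Y = 3 - \left(7 \cdot 6 - 2\right) = 3 - \left(42 - 2\right) = 3 - 40 = -37$)
$S{\left(j \right)} = - j$ ($S{\left(j \right)} = 0 \left(-1\right) + j \left(-1\right) = 0 - j = - j$)
$\sqrt{S{\left(Y \right)} - 42327} = \sqrt{\left(-1\right) \left(-37\right) - 42327} = \sqrt{37 - 42327} = \sqrt{-42290} = i \sqrt{42290}$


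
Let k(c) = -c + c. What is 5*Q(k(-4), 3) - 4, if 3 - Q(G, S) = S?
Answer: -4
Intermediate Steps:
k(c) = 0
Q(G, S) = 3 - S
5*Q(k(-4), 3) - 4 = 5*(3 - 1*3) - 4 = 5*(3 - 3) - 4 = 5*0 - 4 = 0 - 4 = -4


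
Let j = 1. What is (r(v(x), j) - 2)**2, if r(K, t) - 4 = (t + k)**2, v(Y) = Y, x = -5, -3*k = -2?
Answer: 1849/81 ≈ 22.827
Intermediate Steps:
k = 2/3 (k = -1/3*(-2) = 2/3 ≈ 0.66667)
r(K, t) = 4 + (2/3 + t)**2 (r(K, t) = 4 + (t + 2/3)**2 = 4 + (2/3 + t)**2)
(r(v(x), j) - 2)**2 = ((4 + (2 + 3*1)**2/9) - 2)**2 = ((4 + (2 + 3)**2/9) - 2)**2 = ((4 + (1/9)*5**2) - 2)**2 = ((4 + (1/9)*25) - 2)**2 = ((4 + 25/9) - 2)**2 = (61/9 - 2)**2 = (43/9)**2 = 1849/81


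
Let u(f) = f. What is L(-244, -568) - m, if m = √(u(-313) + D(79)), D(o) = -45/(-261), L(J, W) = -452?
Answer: -452 - 36*I*√203/29 ≈ -452.0 - 17.687*I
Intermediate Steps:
D(o) = 5/29 (D(o) = -45*(-1/261) = 5/29)
m = 36*I*√203/29 (m = √(-313 + 5/29) = √(-9072/29) = 36*I*√203/29 ≈ 17.687*I)
L(-244, -568) - m = -452 - 36*I*√203/29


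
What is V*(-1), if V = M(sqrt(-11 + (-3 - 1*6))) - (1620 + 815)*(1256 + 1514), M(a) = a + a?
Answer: 6744950 - 4*I*sqrt(5) ≈ 6.745e+6 - 8.9443*I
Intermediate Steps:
M(a) = 2*a
V = -6744950 + 4*I*sqrt(5) (V = 2*sqrt(-11 + (-3 - 1*6)) - (1620 + 815)*(1256 + 1514) = 2*sqrt(-11 + (-3 - 6)) - 2435*2770 = 2*sqrt(-11 - 9) - 1*6744950 = 2*sqrt(-20) - 6744950 = 2*(2*I*sqrt(5)) - 6744950 = 4*I*sqrt(5) - 6744950 = -6744950 + 4*I*sqrt(5) ≈ -6.745e+6 + 8.9443*I)
V*(-1) = (-6744950 + 4*I*sqrt(5))*(-1) = 6744950 - 4*I*sqrt(5)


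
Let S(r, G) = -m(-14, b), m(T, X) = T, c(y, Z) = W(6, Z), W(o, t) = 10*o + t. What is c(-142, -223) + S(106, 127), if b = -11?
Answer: -149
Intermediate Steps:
W(o, t) = t + 10*o
c(y, Z) = 60 + Z (c(y, Z) = Z + 10*6 = Z + 60 = 60 + Z)
S(r, G) = 14 (S(r, G) = -1*(-14) = 14)
c(-142, -223) + S(106, 127) = (60 - 223) + 14 = -163 + 14 = -149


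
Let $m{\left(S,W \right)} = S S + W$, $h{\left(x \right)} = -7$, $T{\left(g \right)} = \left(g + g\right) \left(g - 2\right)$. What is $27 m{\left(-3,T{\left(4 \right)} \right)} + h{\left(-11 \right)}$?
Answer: $668$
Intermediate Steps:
$T{\left(g \right)} = 2 g \left(-2 + g\right)$
$m{\left(S,W \right)} = W + S^{2}$ ($m{\left(S,W \right)} = S^{2} + W = W + S^{2}$)
$27 m{\left(-3,T{\left(4 \right)} \right)} + h{\left(-11 \right)} = 27 \left(2 \cdot 4 \left(-2 + 4\right) + \left(-3\right)^{2}\right) - 7 = 27 \left(2 \cdot 4 \cdot 2 + 9\right) - 7 = 27 \left(16 + 9\right) - 7 = 27 \cdot 25 - 7 = 675 - 7 = 668$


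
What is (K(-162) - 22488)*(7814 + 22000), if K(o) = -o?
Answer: -665627364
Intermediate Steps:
(K(-162) - 22488)*(7814 + 22000) = (-1*(-162) - 22488)*(7814 + 22000) = (162 - 22488)*29814 = -22326*29814 = -665627364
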